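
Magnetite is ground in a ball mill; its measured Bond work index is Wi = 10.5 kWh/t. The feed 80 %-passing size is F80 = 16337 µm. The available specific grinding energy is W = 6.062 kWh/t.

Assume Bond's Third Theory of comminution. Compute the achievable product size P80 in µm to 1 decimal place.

P80 = 232.7 µm

W = 10 Wi (1/√P80 − 1/√F80)  [Bond]
⇒ 1/√P80 = W/(10 Wi) + 1/√F80
  = 6.0620/(10·10.5) + 1/√16337 = 0.057733 + 0.007824 = 0.065557
P80 = (1/0.065557)² = 15.2539² = 232.68 µm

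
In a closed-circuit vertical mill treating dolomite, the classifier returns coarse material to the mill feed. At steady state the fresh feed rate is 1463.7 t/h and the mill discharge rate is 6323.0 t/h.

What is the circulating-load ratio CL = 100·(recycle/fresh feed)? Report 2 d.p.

Mill node: discharge = fresh + recycle.
R = M − F = 6323.0 − 1463.7 = 4859.3 t/h
CL = 100·R/F = 100·4859.3/1463.7 = 331.99 %

CL = 331.99 %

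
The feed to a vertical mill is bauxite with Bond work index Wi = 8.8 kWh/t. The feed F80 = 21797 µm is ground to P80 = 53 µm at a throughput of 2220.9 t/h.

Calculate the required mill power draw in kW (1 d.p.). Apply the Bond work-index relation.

P = 25521.9 kW

W = 10 Wi (P80^-0.5 − F80^-0.5)
W = 10·8.8·(1/√53 − 1/√21797) = 10·8.8·(0.130587) = 11.4917 kWh/t
Power = W × throughput = 11.4917 kWh/t × 2220.9 t/h = 25521.9 kW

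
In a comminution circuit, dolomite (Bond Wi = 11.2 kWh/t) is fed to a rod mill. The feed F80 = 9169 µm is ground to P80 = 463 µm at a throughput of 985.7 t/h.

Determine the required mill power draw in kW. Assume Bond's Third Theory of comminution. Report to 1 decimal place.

P = 3977.7 kW

W = 10 Wi (1/√P80 − 1/√F80)  [Bond]
W = 10·11.2·(1/√463 − 1/√9169) = 10·11.2·(0.036031) = 4.0354 kWh/t
Mill draw = 4.0354 × 985.7 = 3977.7 kW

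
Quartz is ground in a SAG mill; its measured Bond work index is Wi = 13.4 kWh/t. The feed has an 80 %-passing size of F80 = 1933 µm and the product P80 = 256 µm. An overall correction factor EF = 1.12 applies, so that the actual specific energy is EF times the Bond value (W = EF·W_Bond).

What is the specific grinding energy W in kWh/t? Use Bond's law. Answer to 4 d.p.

W = 10·Wi·[P80^(−½) − F80^(−½)]
1/√256 = 0.062500;  1/√1933 = 0.022745
W = 10·13.4·(0.062500 − 0.022745) = 5.3272 kWh/t
W_actual = 1.12 × 5.3272 = 5.9664 kWh/t

W = 5.9664 kWh/t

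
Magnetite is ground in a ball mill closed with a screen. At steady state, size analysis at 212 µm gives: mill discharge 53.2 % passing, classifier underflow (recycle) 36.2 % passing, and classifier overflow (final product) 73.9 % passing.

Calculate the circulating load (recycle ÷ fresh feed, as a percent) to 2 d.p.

Let r = R/F. Size balance at 212 µm:
(1+r)d = ru + o → r = (o−d)/(d−u)
r = (73.9 − 53.2)/(53.2 − 36.2) = 20.7/17.0 = 1.2176
CL = 100·r = 121.76 %

CL = 121.76 %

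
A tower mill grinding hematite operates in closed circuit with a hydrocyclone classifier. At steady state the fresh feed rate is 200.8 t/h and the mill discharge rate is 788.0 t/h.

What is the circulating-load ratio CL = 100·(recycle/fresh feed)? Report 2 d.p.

CL = 292.43 %

M = F + R at steady state, so:
R = M − F = 788.0 − 200.8 = 587.2 t/h
CL = 100·R/F = 100·587.2/200.8 = 292.43 %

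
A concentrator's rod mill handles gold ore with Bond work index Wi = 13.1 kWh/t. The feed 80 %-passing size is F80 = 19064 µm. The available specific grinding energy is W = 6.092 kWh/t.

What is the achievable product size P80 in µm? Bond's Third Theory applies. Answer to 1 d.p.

P80 = 346.2 µm

W = 10 Wi (P80^-0.5 − F80^-0.5)
P80^(−½) = W/(10 Wi) + F80^(−½)
  = 6.0920/(10·13.1) + 1/√19064 = 0.046504 + 0.007243 = 0.053746
P80 = (1/0.053746)² = 18.6059² = 346.18 µm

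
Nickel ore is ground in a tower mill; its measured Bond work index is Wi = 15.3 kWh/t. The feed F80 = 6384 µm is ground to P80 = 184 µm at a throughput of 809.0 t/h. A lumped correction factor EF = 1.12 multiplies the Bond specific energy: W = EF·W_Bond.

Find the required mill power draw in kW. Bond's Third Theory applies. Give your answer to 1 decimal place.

P = 8484.9 kW

W_Bond = 10·Wi·(1/√P₈₀ − 1/√F₈₀)
W = 10·15.3·(1/√184 − 1/√6384) = 10·15.3·(0.061205) = 9.3644 kWh/t
With EF = 1.12: W = 9.3644·1.12 = 10.4881 kWh/t
Mill draw = 10.4881 × 809.0 = 8484.9 kW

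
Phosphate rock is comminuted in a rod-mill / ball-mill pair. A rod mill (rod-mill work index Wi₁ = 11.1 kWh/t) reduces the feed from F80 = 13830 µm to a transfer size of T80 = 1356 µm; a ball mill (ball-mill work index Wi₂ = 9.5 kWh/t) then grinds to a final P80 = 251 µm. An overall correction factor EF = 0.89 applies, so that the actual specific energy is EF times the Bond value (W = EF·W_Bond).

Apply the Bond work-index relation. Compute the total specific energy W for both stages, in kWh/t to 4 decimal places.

Bond:  W = 10 Wi (1/√P − 1/√F)
Stage 1 (13830→1356 µm, Wi₁=11.1): W₁ = 10·11.1·(0.027156 − 0.008503) = 2.0705 kWh/t
Stage 2 (1356→251 µm, Wi₂=9.5): W₂ = 10·9.5·(0.063119 − 0.027156) = 3.4165 kWh/t
W = W₁ + W₂ = 2.0705 + 3.4165 = 5.4870 kWh/t
W_actual = 0.89 × 5.4870 = 4.8834 kWh/t

W = 4.8834 kWh/t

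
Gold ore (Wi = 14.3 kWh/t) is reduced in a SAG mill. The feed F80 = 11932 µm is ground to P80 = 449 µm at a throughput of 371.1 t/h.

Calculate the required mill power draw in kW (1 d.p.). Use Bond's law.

P = 2018.6 kW

Bond: W = 10·Wi·(1/√P80 − 1/√F80)
W = 10·14.3·(1/√449 − 1/√11932) = 10·14.3·(0.038038) = 5.4395 kWh/t
Mill draw = 5.4395 × 371.1 = 2018.6 kW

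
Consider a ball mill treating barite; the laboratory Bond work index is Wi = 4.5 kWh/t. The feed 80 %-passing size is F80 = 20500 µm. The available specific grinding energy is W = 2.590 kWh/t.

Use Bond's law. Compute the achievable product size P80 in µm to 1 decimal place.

Bond:  W = 10 Wi (1/√P − 1/√F)
⇒ 1/√P80 = W/(10 Wi) + 1/√F80
  = 2.5900/(10·4.5) + 1/√20500 = 0.057556 + 0.006984 = 0.064540
P80 = (1/0.064540)² = 15.4943² = 240.07 µm

P80 = 240.1 µm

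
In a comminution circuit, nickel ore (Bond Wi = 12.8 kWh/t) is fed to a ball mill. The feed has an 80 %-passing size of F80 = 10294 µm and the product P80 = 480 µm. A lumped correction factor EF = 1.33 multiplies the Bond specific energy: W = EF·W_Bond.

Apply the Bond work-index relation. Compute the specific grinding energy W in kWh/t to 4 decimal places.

W = 6.0924 kWh/t

W_Bond = 10·Wi·(1/√P₈₀ − 1/√F₈₀)
1/√480 = 0.045644;  1/√10294 = 0.009856
W = 10·12.8·(0.045644 − 0.009856) = 4.5808 kWh/t
Apply correction: 4.5808 × 1.33 = 6.0924 kWh/t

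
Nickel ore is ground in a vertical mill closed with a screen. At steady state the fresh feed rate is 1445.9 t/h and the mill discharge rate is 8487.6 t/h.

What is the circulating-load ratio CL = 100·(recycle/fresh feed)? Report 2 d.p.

M = F + R at steady state, so:
R = M − F = 8487.6 − 1445.9 = 7041.7 t/h
CL = 100·R/F = 100·7041.7/1445.9 = 487.01 %

CL = 487.01 %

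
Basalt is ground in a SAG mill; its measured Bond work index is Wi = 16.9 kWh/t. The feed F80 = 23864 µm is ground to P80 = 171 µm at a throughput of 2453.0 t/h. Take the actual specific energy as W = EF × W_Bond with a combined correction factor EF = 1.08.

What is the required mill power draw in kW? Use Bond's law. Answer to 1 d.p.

W = 10 Wi (P80^-0.5 − F80^-0.5)
W = 10·16.9·(1/√171 − 1/√23864) = 10·16.9·(0.069999) = 11.8298 kWh/t
W_actual = 1.08 × 11.8298 = 12.7761 kWh/t
P_mill = W·ṁ = 12.7761·2453.0 = 31339.9 kW

P = 31339.9 kW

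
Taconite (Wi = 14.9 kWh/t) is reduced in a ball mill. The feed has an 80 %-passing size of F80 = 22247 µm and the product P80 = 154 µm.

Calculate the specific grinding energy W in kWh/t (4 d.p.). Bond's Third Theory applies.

W = 11.0078 kWh/t

W_Bond = 10·Wi·(1/√P₈₀ − 1/√F₈₀)
1/√154 = 0.080582;  1/√22247 = 0.006704
W = 10·14.9·(0.080582 − 0.006704) = 11.0078 kWh/t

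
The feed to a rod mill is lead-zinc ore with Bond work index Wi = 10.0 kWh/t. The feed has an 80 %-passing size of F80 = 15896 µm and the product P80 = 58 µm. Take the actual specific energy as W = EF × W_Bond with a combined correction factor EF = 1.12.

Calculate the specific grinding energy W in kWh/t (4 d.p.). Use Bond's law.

W = 10 Wi / √P80 − 10 Wi / √F80
1/√58 = 0.131306;  1/√15896 = 0.007932
W = 10·10.0·(0.131306 − 0.007932) = 12.3375 kWh/t
Corrected W = EF·W_Bond = 1.12·12.3375 = 13.8180 kWh/t

W = 13.8180 kWh/t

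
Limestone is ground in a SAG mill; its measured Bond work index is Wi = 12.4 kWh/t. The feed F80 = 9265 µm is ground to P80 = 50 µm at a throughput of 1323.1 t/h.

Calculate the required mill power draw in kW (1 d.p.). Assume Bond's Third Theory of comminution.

P = 21497.7 kW

W = 10 Wi (P80^-0.5 − F80^-0.5)
W = 10·12.4·(1/√50 − 1/√9265) = 10·12.4·(0.131032) = 16.2480 kWh/t
P_mill = W·ṁ = 16.2480·1323.1 = 21497.7 kW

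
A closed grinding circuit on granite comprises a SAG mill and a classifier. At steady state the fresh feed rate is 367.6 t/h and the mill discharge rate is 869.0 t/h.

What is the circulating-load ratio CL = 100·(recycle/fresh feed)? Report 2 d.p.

CL = 136.40 %

Discharge = new feed + return, hence
R = M − F = 869.0 − 367.6 = 501.4 t/h
CL = 100·R/F = 100·501.4/367.6 = 136.40 %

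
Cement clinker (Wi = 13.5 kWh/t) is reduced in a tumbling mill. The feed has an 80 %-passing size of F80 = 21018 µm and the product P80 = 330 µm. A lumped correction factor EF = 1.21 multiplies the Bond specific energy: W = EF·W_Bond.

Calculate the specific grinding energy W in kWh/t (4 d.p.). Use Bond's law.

W = 7.8654 kWh/t

Bond:  W = 10 Wi (1/√P − 1/√F)
1/√330 = 0.055048;  1/√21018 = 0.006898
W = 10·13.5·(0.055048 − 0.006898) = 6.5003 kWh/t
W_actual = 1.21 × 6.5003 = 7.8654 kWh/t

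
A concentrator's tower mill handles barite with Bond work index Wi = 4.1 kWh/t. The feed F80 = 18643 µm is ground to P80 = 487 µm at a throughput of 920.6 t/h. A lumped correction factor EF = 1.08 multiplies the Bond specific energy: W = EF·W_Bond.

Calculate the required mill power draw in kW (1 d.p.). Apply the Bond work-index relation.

P = 1548.6 kW

W = 10 Wi / √P80 − 10 Wi / √F80
W = 10·4.1·(1/√487 − 1/√18643) = 10·4.1·(0.037990) = 1.5576 kWh/t
W_actual = 1.08 × 1.5576 = 1.6822 kWh/t
Power = W × throughput = 1.6822 kWh/t × 920.6 t/h = 1548.6 kW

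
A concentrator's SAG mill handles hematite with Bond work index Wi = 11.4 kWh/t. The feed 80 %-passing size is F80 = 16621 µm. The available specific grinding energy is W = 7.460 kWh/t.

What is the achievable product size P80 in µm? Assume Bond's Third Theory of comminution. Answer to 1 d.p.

P80 = 186.7 µm

W = 10 Wi / √P80 − 10 Wi / √F80
P80^-0.5 = F80^-0.5 + W/(10 Wi)
  = 7.4600/(10·11.4) + 1/√16621 = 0.065439 + 0.007757 = 0.073195
P80 = (1/0.073195)² = 13.6621² = 186.65 µm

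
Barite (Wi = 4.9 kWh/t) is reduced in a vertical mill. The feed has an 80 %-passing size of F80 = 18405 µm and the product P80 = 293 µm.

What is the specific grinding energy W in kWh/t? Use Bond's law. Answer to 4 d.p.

W = 10·Wi·(P80^(-½) − F80^(-½))
1/√293 = 0.058421;  1/√18405 = 0.007371
W = 10·4.9·(0.058421 − 0.007371) = 2.5014 kWh/t

W = 2.5014 kWh/t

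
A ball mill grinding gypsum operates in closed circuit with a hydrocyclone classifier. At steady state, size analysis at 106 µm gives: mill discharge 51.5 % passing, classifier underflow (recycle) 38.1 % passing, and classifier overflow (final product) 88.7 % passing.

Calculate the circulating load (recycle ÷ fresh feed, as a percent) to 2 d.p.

CL = 277.61 %

Let r = R/F. Size balance at 106 µm:
(1+r)·d = r·u + o ⇒ r = (o−d)/(d−u)
r = (88.7 − 51.5)/(51.5 − 38.1) = 37.2/13.4 = 2.7761
CL = 100·r = 277.61 %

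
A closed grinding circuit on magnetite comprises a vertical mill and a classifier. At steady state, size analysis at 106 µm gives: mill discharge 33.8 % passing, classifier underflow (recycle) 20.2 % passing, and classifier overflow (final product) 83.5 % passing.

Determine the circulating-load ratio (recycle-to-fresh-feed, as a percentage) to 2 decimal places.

Mass balance on the −106 µm fraction:
(1+r)d = ru + o → r = (o−d)/(d−u)
r = (83.5 − 33.8)/(33.8 − 20.2) = 49.7/13.6 = 3.6544
CL = 100·r = 365.44 %

CL = 365.44 %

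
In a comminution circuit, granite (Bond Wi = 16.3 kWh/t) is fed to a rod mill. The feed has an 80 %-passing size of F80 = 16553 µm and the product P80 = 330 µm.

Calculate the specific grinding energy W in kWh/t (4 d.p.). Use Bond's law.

Bond: W = 10·Wi·(1/√P80 − 1/√F80)
1/√330 = 0.055048;  1/√16553 = 0.007773
W = 10·16.3·(0.055048 − 0.007773) = 7.7059 kWh/t

W = 7.7059 kWh/t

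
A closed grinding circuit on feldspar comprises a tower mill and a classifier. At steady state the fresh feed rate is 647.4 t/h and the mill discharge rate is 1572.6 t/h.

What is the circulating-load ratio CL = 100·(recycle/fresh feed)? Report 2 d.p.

M = F + R at steady state, so:
R = M − F = 1572.6 − 647.4 = 925.2 t/h
CL = 100·R/F = 100·925.2/647.4 = 142.91 %

CL = 142.91 %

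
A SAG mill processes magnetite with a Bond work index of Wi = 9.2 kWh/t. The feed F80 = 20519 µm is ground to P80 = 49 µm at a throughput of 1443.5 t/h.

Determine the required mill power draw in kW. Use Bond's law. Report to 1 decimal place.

P = 18044.6 kW

W_Bond = 10·Wi·(1/√P₈₀ − 1/√F₈₀)
W = 10·9.2·(1/√49 − 1/√20519) = 10·9.2·(0.135876) = 12.5006 kWh/t
P = W·T = 12.5006·1443.5 = 18044.6 kW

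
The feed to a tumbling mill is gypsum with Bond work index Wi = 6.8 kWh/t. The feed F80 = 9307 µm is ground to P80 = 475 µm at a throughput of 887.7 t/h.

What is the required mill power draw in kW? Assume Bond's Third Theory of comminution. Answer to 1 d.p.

W = 10 Wi / √P80 − 10 Wi / √F80
W = 10·6.8·(1/√475 − 1/√9307) = 10·6.8·(0.035518) = 2.4152 kWh/t
P_mill = W·ṁ = 2.4152·887.7 = 2144.0 kW

P = 2144.0 kW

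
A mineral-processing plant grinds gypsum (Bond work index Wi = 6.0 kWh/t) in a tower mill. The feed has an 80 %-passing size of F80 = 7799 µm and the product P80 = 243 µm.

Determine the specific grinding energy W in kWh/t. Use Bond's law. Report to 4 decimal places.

W = 3.1696 kWh/t

Bond:  W = 10 Wi (1/√P − 1/√F)
1/√243 = 0.064150;  1/√7799 = 0.011323
W = 10·6.0·(0.064150 − 0.011323) = 3.1696 kWh/t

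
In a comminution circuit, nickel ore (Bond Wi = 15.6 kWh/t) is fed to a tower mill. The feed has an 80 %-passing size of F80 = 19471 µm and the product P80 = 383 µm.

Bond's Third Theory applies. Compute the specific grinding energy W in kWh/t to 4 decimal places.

W_Bond = 10·Wi·(1/√P₈₀ − 1/√F₈₀)
1/√383 = 0.051098;  1/√19471 = 0.007166
W = 10·15.6·(0.051098 − 0.007166) = 6.8533 kWh/t

W = 6.8533 kWh/t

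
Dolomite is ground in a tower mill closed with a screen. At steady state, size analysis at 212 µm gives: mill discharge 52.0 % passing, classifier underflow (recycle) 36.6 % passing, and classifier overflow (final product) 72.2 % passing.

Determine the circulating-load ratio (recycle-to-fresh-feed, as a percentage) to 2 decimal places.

Classifier node, passing 212 µm:
r = (o − d)/(d − u)
r = (72.2 − 52.0)/(52.0 − 36.6) = 20.2/15.4 = 1.3117
CL = 100·r = 131.17 %

CL = 131.17 %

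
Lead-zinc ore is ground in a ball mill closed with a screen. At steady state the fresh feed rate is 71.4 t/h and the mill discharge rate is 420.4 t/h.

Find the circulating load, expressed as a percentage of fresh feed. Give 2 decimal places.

CL = 488.80 %

Mill node: discharge = fresh + recycle.
R = M − F = 420.4 − 71.4 = 349.0 t/h
CL = 100·R/F = 100·349.0/71.4 = 488.80 %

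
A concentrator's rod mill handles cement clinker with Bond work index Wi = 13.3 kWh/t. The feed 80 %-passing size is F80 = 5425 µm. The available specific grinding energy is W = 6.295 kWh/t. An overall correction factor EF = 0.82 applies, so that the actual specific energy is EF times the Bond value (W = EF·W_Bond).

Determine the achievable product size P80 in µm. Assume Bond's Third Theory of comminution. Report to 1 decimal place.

P80 = 196.7 µm

W = 10 Wi (1/√P80 − 1/√F80)  [Bond]
W_Bond = W / EF = 6.295 / 0.82 = 7.6768 kWh/t
P80^(−½) = W_Bond/(10 Wi) + F80^(−½)
  = 7.6768/(10·13.3) + 1/√5425 = 0.057721 + 0.013577 = 0.071297
P80 = (1/0.071297)² = 14.0258² = 196.72 µm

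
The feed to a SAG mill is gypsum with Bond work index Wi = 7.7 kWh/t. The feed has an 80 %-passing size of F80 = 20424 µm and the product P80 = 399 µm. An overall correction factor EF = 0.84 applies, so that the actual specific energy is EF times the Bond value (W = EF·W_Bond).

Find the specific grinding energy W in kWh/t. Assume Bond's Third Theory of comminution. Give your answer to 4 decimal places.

W = 2.7855 kWh/t

W = 10 Wi (1/√P80 − 1/√F80)  [Bond]
1/√399 = 0.050063;  1/√20424 = 0.006997
W = 10·7.7·(0.050063 − 0.006997) = 3.3160 kWh/t
Corrected W = EF·W_Bond = 0.84·3.3160 = 2.7855 kWh/t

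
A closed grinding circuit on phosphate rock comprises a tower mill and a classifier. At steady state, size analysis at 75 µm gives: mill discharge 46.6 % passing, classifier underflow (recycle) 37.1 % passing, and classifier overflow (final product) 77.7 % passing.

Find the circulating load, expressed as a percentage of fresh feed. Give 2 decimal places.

Let r = R/F. Size balance at 75 µm:
(1+r)·d = r·u + o ⇒ r = (o−d)/(d−u)
r = (77.7 − 46.6)/(46.6 − 37.1) = 31.1/9.5 = 3.2737
CL = 100·r = 327.37 %

CL = 327.37 %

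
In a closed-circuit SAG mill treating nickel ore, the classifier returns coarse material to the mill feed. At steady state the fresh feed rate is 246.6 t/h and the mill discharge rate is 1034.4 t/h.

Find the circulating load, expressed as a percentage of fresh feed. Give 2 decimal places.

Steady state: M = F + R.
R = M − F = 1034.4 − 246.6 = 787.8 t/h
CL = 100·R/F = 100·787.8/246.6 = 319.46 %

CL = 319.46 %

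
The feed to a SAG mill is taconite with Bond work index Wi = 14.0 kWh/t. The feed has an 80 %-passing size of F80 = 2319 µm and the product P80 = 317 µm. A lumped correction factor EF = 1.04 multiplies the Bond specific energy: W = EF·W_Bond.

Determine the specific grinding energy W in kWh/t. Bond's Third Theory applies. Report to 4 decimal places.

W = 5.1542 kWh/t

W = 10·Wi·(P80^(-½) − F80^(-½))
1/√317 = 0.056166;  1/√2319 = 0.020766
W = 10·14.0·(0.056166 − 0.020766) = 4.9560 kWh/t
Corrected W = EF·W_Bond = 1.04·4.9560 = 5.1542 kWh/t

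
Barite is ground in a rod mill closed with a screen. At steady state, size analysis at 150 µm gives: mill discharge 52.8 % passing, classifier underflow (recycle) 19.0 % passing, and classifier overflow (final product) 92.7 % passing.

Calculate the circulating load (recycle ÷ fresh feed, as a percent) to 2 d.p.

Classifier node, passing 150 µm:
(1+r)d = ru + o → r = (o−d)/(d−u)
r = (92.7 − 52.8)/(52.8 − 19.0) = 39.9/33.8 = 1.1805
CL = 100·r = 118.05 %

CL = 118.05 %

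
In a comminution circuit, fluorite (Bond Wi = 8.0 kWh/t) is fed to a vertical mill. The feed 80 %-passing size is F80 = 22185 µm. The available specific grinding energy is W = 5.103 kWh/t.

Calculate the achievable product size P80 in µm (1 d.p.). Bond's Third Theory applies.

Bond:  W = 10 Wi (1/√P − 1/√F)
⇒ 1/√P80 = W/(10 Wi) + 1/√F80
  = 5.1030/(10·8.0) + 1/√22185 = 0.063787 + 0.006714 = 0.070501
P80 = (1/0.070501)² = 14.1841² = 201.19 µm

P80 = 201.2 µm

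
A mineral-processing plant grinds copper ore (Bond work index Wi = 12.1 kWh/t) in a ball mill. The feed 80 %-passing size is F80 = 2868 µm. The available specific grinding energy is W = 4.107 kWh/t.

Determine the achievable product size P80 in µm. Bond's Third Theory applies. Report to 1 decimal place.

W = 10 Wi (P80^-0.5 − F80^-0.5)
P80^(−½) = W/(10 Wi) + F80^(−½)
  = 4.1070/(10·12.1) + 1/√2868 = 0.033942 + 0.018673 = 0.052615
P80 = (1/0.052615)² = 19.0060² = 361.23 µm

P80 = 361.2 µm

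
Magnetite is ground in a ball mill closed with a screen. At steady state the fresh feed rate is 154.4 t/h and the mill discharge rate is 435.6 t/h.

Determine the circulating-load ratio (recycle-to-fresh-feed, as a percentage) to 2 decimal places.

Discharge = new feed + return, hence
R = M − F = 435.6 − 154.4 = 281.2 t/h
CL = 100·R/F = 100·281.2/154.4 = 182.12 %

CL = 182.12 %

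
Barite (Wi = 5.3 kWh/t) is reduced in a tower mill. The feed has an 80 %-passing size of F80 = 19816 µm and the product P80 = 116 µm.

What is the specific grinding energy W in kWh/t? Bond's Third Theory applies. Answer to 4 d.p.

W = 4.5444 kWh/t

W_Bond = 10·Wi·(1/√P₈₀ − 1/√F₈₀)
1/√116 = 0.092848;  1/√19816 = 0.007104
W = 10·5.3·(0.092848 − 0.007104) = 4.5444 kWh/t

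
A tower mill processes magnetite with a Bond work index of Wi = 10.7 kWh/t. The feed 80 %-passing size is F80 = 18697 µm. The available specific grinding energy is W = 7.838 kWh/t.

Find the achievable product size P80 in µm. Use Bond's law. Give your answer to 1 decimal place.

W = 10 Wi (P80^-0.5 − F80^-0.5)
P80^(−½) = W/(10 Wi) + F80^(−½)
  = 7.8380/(10·10.7) + 1/√18697 = 0.073252 + 0.007313 = 0.080566
P80 = (1/0.080566)² = 12.4122² = 154.06 µm

P80 = 154.1 µm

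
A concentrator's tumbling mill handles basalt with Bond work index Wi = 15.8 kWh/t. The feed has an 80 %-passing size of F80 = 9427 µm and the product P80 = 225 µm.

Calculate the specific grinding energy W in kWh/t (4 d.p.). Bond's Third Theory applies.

W = 8.9060 kWh/t

W = 10·Wi·[P80^(−½) − F80^(−½)]
1/√225 = 0.066667;  1/√9427 = 0.010299
W = 10·15.8·(0.066667 − 0.010299) = 8.9060 kWh/t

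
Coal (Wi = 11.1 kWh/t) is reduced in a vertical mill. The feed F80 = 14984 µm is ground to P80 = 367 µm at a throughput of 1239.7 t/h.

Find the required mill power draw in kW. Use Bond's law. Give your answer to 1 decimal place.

W = 10 Wi (1/√P80 − 1/√F80)  [Bond]
W = 10·11.1·(1/√367 − 1/√14984) = 10·11.1·(0.044030) = 4.8874 kWh/t
Power = W × throughput = 4.8874 kWh/t × 1239.7 t/h = 6058.9 kW

P = 6058.9 kW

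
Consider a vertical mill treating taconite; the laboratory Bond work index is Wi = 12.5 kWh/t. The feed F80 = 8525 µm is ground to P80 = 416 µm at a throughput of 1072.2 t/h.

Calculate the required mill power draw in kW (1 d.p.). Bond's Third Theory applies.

P = 5119.5 kW

Bond: W = 10·Wi·(1/√P80 − 1/√F80)
W = 10·12.5·(1/√416 − 1/√8525) = 10·12.5·(0.038198) = 4.7748 kWh/t
Mill draw = 4.7748 × 1072.2 = 5119.5 kW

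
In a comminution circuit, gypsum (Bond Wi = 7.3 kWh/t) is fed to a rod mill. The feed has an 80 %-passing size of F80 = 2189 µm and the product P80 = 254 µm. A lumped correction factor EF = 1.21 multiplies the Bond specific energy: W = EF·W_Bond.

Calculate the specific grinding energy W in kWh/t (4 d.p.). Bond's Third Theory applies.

W_Bond = 10·Wi·(1/√P₈₀ − 1/√F₈₀)
1/√254 = 0.062746;  1/√2189 = 0.021374
W = 10·7.3·(0.062746 − 0.021374) = 3.0202 kWh/t
Apply correction: 3.0202 × 1.21 = 3.6544 kWh/t

W = 3.6544 kWh/t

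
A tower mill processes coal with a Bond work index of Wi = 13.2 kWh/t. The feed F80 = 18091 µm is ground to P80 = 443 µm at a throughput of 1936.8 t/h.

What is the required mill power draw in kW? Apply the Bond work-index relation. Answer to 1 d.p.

P = 10245.9 kW

W = 10 Wi (P80^-0.5 − F80^-0.5)
W = 10·13.2·(1/√443 − 1/√18091) = 10·13.2·(0.040077) = 5.2901 kWh/t
P_mill = W·ṁ = 5.2901·1936.8 = 10245.9 kW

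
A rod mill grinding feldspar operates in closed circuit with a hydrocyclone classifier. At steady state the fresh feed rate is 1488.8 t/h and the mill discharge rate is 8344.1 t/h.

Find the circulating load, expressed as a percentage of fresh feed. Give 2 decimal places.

M = F + R at steady state, so:
R = M − F = 8344.1 − 1488.8 = 6855.3 t/h
CL = 100·R/F = 100·6855.3/1488.8 = 460.46 %

CL = 460.46 %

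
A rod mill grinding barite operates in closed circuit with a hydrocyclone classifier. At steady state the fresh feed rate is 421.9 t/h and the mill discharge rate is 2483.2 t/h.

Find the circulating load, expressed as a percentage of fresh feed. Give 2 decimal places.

M = F + R at steady state, so:
R = M − F = 2483.2 − 421.9 = 2061.3 t/h
CL = 100·R/F = 100·2061.3/421.9 = 488.58 %

CL = 488.58 %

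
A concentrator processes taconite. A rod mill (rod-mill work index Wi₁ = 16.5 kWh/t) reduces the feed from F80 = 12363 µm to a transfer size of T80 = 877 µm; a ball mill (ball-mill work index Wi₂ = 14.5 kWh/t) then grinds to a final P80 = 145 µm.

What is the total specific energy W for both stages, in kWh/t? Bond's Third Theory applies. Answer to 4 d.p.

W = 10·Wi·[P80^(−½) − F80^(−½)]
Stage 1 (12363→877 µm, Wi₁=16.5): W₁ = 10·16.5·(0.033768 − 0.008994) = 4.0877 kWh/t
Stage 2 (877→145 µm, Wi₂=14.5): W₂ = 10·14.5·(0.083045 − 0.033768) = 7.1453 kWh/t
W = W₁ + W₂ = 4.0877 + 7.1453 = 11.2330 kWh/t

W = 11.2330 kWh/t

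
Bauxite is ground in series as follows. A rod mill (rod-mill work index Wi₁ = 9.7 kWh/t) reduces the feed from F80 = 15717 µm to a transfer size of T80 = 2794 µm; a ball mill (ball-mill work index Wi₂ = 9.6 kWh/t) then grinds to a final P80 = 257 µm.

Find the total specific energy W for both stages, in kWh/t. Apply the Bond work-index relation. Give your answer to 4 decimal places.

W = 5.2335 kWh/t

Bond: W = 10·Wi·(1/√P80 − 1/√F80)
Stage 1 (15717→2794 µm, Wi₁=9.7): W₁ = 10·9.7·(0.018919 − 0.007977) = 1.0614 kWh/t
Stage 2 (2794→257 µm, Wi₂=9.6): W₂ = 10·9.6·(0.062378 − 0.018919) = 4.1721 kWh/t
W = W₁ + W₂ = 1.0614 + 4.1721 = 5.2335 kWh/t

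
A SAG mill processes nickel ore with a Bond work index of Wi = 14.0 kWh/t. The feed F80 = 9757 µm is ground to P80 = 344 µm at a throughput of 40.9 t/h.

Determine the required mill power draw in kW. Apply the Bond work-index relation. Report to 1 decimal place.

P = 250.8 kW

W = 10 Wi (1/√P80 − 1/√F80)  [Bond]
W = 10·14.0·(1/√344 − 1/√9757) = 10·14.0·(0.043793) = 6.1310 kWh/t
Mill draw = 6.1310 × 40.9 = 250.8 kW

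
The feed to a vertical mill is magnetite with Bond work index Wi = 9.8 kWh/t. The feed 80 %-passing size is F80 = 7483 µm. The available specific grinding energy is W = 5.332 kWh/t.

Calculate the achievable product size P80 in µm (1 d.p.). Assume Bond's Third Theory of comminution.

P80 = 229.8 µm

W = 10·Wi·(P80^(-½) − F80^(-½))
⇒ 1/√P80 = W/(10 Wi) + 1/√F80
  = 5.3320/(10·9.8) + 1/√7483 = 0.054408 + 0.011560 = 0.065968
P80 = (1/0.065968)² = 15.1588² = 229.79 µm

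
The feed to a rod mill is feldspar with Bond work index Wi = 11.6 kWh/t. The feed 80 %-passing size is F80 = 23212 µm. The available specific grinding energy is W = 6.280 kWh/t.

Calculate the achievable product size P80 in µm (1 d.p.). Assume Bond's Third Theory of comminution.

P80 = 271.4 µm

W = 10 Wi (1/√P80 − 1/√F80)  [Bond]
P80^-0.5 = F80^-0.5 + W/(10 Wi)
  = 6.2800/(10·11.6) + 1/√23212 = 0.054138 + 0.006564 = 0.060702
P80 = (1/0.060702)² = 16.4740² = 271.39 µm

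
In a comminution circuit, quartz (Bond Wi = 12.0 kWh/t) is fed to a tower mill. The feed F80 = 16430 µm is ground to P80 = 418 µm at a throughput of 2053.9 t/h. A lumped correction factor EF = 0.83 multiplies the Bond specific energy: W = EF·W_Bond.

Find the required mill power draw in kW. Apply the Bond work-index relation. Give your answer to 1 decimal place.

P = 8409.8 kW

W = 10·Wi·[P80^(−½) − F80^(−½)]
W = 10·12.0·(1/√418 − 1/√16430) = 10·12.0·(0.041110) = 4.9332 kWh/t
Apply correction: 4.9332 × 0.83 = 4.0946 kWh/t
Power = W × throughput = 4.0946 kWh/t × 2053.9 t/h = 8409.8 kW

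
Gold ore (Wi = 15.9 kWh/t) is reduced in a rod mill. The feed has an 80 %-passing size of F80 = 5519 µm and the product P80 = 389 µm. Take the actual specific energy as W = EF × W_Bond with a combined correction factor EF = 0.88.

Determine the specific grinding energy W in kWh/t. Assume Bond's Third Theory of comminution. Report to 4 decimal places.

W = 10 Wi (1/√P80 − 1/√F80)  [Bond]
1/√389 = 0.050702;  1/√5519 = 0.013461
W = 10·15.9·(0.050702 − 0.013461) = 5.9214 kWh/t
Corrected W = EF·W_Bond = 0.88·5.9214 = 5.2108 kWh/t

W = 5.2108 kWh/t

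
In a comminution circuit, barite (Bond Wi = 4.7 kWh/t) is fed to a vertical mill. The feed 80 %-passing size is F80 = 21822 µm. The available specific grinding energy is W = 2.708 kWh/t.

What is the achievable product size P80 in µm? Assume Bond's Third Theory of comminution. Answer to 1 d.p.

P80 = 241.2 µm

W = 10 Wi / √P80 − 10 Wi / √F80
⇒ 1/√P80 = W/(10 Wi) + 1/√F80
  = 2.7080/(10·4.7) + 1/√21822 = 0.057617 + 0.006769 = 0.064386
P80 = (1/0.064386)² = 15.5312² = 241.22 µm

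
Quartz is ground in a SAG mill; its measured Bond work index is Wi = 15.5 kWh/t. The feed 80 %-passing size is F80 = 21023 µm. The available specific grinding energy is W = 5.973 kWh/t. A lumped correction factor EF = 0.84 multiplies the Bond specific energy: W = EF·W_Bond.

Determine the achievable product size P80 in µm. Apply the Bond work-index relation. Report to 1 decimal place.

W = 10 Wi (P80^-0.5 − F80^-0.5)
W_Bond = W / EF = 5.973 / 0.84 = 7.1107 kWh/t
1/√P80 = 1/√F80 + W_Bond/(10·Wi)
  = 7.1107/(10·15.5) + 1/√21023 = 0.045876 + 0.006897 = 0.052772
P80 = (1/0.052772)² = 18.9493² = 359.08 µm

P80 = 359.1 µm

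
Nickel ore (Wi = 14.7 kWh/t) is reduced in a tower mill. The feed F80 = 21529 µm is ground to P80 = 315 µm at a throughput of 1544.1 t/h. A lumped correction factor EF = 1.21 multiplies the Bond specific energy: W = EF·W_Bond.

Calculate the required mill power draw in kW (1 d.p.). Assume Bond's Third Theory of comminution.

P = 13602.9 kW

W = 10·Wi·[P80^(−½) − F80^(−½)]
W = 10·14.7·(1/√315 − 1/√21529) = 10·14.7·(0.049528) = 7.2807 kWh/t
Apply correction: 7.2807 × 1.21 = 8.8096 kWh/t
Power = W × throughput = 8.8096 kWh/t × 1544.1 t/h = 13602.9 kW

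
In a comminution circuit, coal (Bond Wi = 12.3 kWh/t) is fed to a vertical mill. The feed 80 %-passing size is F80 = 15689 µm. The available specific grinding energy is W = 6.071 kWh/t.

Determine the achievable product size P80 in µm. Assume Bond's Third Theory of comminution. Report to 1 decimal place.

P80 = 304.1 µm

Bond: W = 10·Wi·(1/√P80 − 1/√F80)
⇒ 1/√P80 = W/(10·Wi) + 1/√F80
  = 6.0710/(10·12.3) + 1/√15689 = 0.049358 + 0.007984 = 0.057341
P80 = (1/0.057341)² = 17.4394² = 304.13 µm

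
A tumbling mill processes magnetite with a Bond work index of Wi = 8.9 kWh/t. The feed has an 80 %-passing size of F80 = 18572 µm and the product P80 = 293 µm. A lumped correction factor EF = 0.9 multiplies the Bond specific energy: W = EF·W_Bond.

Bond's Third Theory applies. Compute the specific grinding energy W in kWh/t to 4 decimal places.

W = 10 Wi / √P80 − 10 Wi / √F80
1/√293 = 0.058421;  1/√18572 = 0.007338
W = 10·8.9·(0.058421 − 0.007338) = 4.5464 kWh/t
W_actual = 0.9 × 4.5464 = 4.0917 kWh/t

W = 4.0917 kWh/t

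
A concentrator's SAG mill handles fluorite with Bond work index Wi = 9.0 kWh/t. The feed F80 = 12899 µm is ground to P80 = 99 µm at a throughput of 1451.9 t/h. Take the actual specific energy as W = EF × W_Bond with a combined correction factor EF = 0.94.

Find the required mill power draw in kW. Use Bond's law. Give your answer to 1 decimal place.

W = 10 Wi / √P80 − 10 Wi / √F80
W = 10·9.0·(1/√99 − 1/√12899) = 10·9.0·(0.091699) = 8.2529 kWh/t
With EF = 0.94: W = 8.2529·0.94 = 7.7577 kWh/t
Mill draw = 7.7577 × 1451.9 = 11263.4 kW

P = 11263.4 kW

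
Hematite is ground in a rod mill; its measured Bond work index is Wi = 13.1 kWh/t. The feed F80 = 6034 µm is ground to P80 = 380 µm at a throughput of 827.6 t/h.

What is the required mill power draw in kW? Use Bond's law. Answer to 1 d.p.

W = 10·Wi·[P80^(−½) − F80^(−½)]
W = 10·13.1·(1/√380 − 1/√6034) = 10·13.1·(0.038425) = 5.0337 kWh/t
P_mill = W·ṁ = 5.0337·827.6 = 4165.9 kW

P = 4165.9 kW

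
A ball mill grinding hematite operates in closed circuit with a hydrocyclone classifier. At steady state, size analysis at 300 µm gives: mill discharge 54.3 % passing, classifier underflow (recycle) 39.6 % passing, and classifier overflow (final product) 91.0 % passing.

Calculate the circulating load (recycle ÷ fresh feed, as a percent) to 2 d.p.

Two-product formula at 300 µm:
r = (o − d)/(d − u)
r = (91.0 − 54.3)/(54.3 − 39.6) = 36.7/14.7 = 2.4966
CL = 100·r = 249.66 %

CL = 249.66 %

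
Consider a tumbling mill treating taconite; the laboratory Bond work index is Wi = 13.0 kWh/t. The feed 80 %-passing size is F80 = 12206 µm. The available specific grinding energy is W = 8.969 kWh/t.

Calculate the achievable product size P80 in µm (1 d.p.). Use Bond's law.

P80 = 164.2 µm

W = 10 Wi (1/√P80 − 1/√F80)  [Bond]
⇒ 1/√P80 = W/(10·Wi) + 1/√F80
  = 8.9690/(10·13.0) + 1/√12206 = 0.068992 + 0.009051 = 0.078044
P80 = (1/0.078044)² = 12.8133² = 164.18 µm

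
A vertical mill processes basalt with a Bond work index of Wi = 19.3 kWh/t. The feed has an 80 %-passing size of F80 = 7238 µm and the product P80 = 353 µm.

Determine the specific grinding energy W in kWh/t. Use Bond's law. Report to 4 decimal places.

W = 8.0038 kWh/t

W = 10·Wi·(P80^(-½) − F80^(-½))
1/√353 = 0.053225;  1/√7238 = 0.011754
W = 10·19.3·(0.053225 − 0.011754) = 8.0038 kWh/t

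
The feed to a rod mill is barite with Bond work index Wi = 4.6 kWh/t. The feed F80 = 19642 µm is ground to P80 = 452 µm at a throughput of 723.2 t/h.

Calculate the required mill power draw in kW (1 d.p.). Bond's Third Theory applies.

W = 10·Wi·(P80^(-½) − F80^(-½))
W = 10·4.6·(1/√452 − 1/√19642) = 10·4.6·(0.039901) = 1.8354 kWh/t
P_mill = W·ṁ = 1.8354·723.2 = 1327.4 kW

P = 1327.4 kW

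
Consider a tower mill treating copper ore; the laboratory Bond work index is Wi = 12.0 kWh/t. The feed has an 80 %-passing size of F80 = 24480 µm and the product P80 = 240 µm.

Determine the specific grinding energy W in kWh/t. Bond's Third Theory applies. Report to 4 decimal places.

W = 6.9790 kWh/t

W = 10·Wi·(P80^(-½) − F80^(-½))
1/√240 = 0.064550;  1/√24480 = 0.006391
W = 10·12.0·(0.064550 − 0.006391) = 6.9790 kWh/t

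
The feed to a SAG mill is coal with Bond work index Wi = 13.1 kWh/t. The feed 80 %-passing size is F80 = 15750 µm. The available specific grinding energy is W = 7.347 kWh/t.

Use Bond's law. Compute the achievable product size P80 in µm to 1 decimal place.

P80 = 243.7 µm

W = 10·Wi·[P80^(−½) − F80^(−½)]
⇒ 1/√P80 = W/(10 Wi) + 1/√F80
  = 7.3470/(10·13.1) + 1/√15750 = 0.056084 + 0.007968 = 0.064052
P80 = (1/0.064052)² = 15.6123² = 243.74 µm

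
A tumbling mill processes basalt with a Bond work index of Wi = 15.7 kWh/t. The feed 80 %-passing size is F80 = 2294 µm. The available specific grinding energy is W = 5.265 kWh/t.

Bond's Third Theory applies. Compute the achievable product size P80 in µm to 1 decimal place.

W = 10·Wi·[P80^(−½) − F80^(−½)]
⇒ 1/√P80 = W/(10·Wi) + 1/√F80
  = 5.2650/(10·15.7) + 1/√2294 = 0.033535 + 0.020879 = 0.054414
P80 = (1/0.054414)² = 18.3777² = 337.74 µm

P80 = 337.7 µm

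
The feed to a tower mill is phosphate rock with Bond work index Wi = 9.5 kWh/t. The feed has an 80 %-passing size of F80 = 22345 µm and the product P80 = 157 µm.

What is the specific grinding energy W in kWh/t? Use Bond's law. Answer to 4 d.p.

W = 6.9463 kWh/t

W = 10·Wi·(P80^(-½) − F80^(-½))
1/√157 = 0.079809;  1/√22345 = 0.006690
W = 10·9.5·(0.079809 − 0.006690) = 6.9463 kWh/t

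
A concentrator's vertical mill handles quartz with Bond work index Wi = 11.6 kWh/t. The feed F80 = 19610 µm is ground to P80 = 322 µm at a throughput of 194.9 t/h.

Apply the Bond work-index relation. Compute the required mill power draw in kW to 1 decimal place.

W = 10 Wi (P80^-0.5 − F80^-0.5)
W = 10·11.6·(1/√322 − 1/√19610) = 10·11.6·(0.048587) = 5.6361 kWh/t
P_mill = W·ṁ = 5.6361·194.9 = 1098.5 kW

P = 1098.5 kW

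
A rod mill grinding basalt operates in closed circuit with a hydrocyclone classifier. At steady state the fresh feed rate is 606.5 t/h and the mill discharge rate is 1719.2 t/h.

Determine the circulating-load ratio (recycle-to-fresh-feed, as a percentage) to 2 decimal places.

CL = 183.46 %

Discharge = new feed + return, hence
R = M − F = 1719.2 − 606.5 = 1112.7 t/h
CL = 100·R/F = 100·1112.7/606.5 = 183.46 %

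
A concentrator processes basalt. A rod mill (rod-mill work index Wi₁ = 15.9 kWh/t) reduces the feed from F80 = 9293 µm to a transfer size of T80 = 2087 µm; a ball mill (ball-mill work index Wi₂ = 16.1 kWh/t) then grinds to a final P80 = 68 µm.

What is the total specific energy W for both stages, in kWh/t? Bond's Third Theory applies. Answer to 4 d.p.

W = 10 Wi (1/√P80 − 1/√F80)  [Bond]
Stage 1 (9293→2087 µm, Wi₁=15.9): W₁ = 10·15.9·(0.021890 − 0.010373) = 1.8311 kWh/t
Stage 2 (2087→68 µm, Wi₂=16.1): W₂ = 10·16.1·(0.121268 − 0.021890) = 15.9999 kWh/t
W = W₁ + W₂ = 1.8311 + 15.9999 = 17.8310 kWh/t

W = 17.8310 kWh/t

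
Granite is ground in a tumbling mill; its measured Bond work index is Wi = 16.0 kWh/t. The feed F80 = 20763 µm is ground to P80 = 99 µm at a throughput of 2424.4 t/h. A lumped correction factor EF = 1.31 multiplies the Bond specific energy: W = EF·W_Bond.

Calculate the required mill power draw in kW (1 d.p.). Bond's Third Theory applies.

Bond:  W = 10 Wi (1/√P − 1/√F)
W = 10·16.0·(1/√99 − 1/√20763) = 10·16.0·(0.093564) = 14.9702 kWh/t
W_actual = 1.31 × 14.9702 = 19.6110 kWh/t
P_mill = W·ṁ = 19.6110·2424.4 = 47544.9 kW

P = 47544.9 kW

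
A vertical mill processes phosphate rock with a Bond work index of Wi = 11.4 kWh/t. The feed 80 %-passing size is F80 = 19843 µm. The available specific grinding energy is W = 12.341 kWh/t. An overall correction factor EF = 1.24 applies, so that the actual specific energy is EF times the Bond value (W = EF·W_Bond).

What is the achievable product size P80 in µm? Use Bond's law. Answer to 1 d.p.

P80 = 112.2 µm

W = 10·Wi·[P80^(−½) − F80^(−½)]
W_Bond = W / EF = 12.341 / 1.24 = 9.9524 kWh/t
⇒ 1/√P80 = W_Bond/(10·Wi) + 1/√F80
  = 9.9524/(10·11.4) + 1/√19843 = 0.087302 + 0.007099 = 0.094401
P80 = (1/0.094401)² = 10.5931² = 112.21 µm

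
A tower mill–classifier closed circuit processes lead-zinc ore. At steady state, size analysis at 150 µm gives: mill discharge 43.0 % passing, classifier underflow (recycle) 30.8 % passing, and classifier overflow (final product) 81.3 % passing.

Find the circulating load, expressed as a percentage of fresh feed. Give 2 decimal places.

Mass balance on the −150 µm fraction:
(1+r)·d = r·u + o ⇒ r = (o−d)/(d−u)
r = (81.3 − 43.0)/(43.0 − 30.8) = 38.3/12.2 = 3.1393
CL = 100·r = 313.93 %

CL = 313.93 %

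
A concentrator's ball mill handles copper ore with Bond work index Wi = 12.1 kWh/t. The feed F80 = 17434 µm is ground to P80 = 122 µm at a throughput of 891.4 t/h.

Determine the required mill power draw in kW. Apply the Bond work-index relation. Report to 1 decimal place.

P = 8948.2 kW

W = 10 Wi (1/√P80 − 1/√F80)  [Bond]
W = 10·12.1·(1/√122 − 1/√17434) = 10·12.1·(0.082962) = 10.0384 kWh/t
P = W·T = 10.0384·891.4 = 8948.2 kW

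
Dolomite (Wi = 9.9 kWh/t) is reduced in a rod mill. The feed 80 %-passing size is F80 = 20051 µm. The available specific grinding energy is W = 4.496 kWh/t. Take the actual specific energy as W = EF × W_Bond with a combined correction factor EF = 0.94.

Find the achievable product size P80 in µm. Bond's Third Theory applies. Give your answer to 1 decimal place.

W = 10 Wi / √P80 − 10 Wi / √F80
W_Bond = W / EF = 4.496 / 0.94 = 4.7830 kWh/t
1/√P80 = 1/√F80 + W_Bond/(10·Wi)
  = 4.7830/(10·9.9) + 1/√20051 = 0.048313 + 0.007062 = 0.055375
P80 = (1/0.055375)² = 18.0587² = 326.12 µm

P80 = 326.1 µm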